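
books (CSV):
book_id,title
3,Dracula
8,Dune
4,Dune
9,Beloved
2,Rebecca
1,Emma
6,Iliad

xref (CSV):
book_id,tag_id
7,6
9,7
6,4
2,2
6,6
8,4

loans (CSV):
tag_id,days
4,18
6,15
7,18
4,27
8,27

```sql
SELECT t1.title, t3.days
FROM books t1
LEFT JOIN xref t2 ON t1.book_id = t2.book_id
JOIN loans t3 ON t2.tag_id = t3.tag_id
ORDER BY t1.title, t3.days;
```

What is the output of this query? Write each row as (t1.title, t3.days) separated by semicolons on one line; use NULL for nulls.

(Beloved, 18); (Dune, 18); (Dune, 27); (Iliad, 15); (Iliad, 18); (Iliad, 27)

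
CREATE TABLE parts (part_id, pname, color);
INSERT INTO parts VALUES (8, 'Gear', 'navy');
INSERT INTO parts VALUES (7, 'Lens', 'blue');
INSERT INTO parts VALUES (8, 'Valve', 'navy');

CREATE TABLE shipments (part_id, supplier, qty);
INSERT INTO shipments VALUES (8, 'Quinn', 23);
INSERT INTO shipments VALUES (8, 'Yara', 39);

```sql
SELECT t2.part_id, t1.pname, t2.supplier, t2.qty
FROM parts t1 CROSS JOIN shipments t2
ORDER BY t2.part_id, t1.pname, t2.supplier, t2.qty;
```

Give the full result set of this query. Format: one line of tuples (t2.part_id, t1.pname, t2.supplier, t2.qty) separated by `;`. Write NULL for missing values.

CROSS JOIN pairs every row of `parts` with every row of `shipments`: 3 × 2 = 6 rows.
After projecting and ordering:
t2.part_id | t1.pname | t2.supplier | t2.qty
8 | Gear | Quinn | 23
8 | Gear | Yara | 39
8 | Lens | Quinn | 23
8 | Lens | Yara | 39
8 | Valve | Quinn | 23
8 | Valve | Yara | 39

(8, Gear, Quinn, 23); (8, Gear, Yara, 39); (8, Lens, Quinn, 23); (8, Lens, Yara, 39); (8, Valve, Quinn, 23); (8, Valve, Yara, 39)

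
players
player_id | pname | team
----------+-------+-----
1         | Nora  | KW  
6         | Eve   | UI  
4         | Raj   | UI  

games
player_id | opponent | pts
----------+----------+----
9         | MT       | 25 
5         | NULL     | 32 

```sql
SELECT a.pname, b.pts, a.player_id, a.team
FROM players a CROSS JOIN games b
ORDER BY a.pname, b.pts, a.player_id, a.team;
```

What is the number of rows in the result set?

6

CROSS JOIN pairs every row of `players` with every row of `games`: 3 × 2 = 6 rows.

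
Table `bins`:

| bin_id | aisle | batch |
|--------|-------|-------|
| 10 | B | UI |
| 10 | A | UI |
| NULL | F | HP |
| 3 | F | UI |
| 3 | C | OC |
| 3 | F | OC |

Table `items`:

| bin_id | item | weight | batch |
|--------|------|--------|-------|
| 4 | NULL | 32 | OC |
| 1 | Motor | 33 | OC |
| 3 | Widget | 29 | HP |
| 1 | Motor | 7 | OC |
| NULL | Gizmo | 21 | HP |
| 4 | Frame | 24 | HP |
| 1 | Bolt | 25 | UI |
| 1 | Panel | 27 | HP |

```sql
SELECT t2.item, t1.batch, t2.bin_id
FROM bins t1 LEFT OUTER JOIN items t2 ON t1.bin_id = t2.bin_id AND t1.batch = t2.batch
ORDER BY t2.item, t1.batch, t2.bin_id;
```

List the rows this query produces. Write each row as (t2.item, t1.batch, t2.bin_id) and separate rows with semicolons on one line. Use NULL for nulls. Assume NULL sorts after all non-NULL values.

LEFT JOIN keeps every row from `bins`; unmatched rows get NULL for `items`'s columns.
Matching on t1.bin_id = t2.bin_id AND t1.batch = t2.batch. A NULL in a compared column never satisfies the condition.
Matched pairs: 0; unmatched t1 rows kept: 6.

(NULL, HP, NULL); (NULL, OC, NULL); (NULL, OC, NULL); (NULL, UI, NULL); (NULL, UI, NULL); (NULL, UI, NULL)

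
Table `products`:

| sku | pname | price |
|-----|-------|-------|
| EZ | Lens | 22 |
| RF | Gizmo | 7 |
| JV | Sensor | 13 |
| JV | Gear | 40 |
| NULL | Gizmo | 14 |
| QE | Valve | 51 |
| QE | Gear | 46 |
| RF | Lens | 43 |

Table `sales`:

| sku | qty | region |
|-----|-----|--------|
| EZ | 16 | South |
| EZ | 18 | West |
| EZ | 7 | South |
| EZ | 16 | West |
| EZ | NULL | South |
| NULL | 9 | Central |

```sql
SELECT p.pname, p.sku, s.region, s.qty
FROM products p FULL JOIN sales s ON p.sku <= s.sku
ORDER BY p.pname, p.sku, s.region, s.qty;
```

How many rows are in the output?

FULL OUTER JOIN keeps every row from both sides; unmatched rows get NULL for the other side's columns.
Matching on p.sku <= s.sku. A NULL in a compared column never satisfies the condition.
- p[0] sku=EZ → 5 match(es) in s → 5 row(s).
- p[1] sku=RF → no match; kept with NULLs on the s side.
- p[2] sku=JV → no match; kept with NULLs on the s side.
- p[3] sku=JV → no match; kept with NULLs on the s side.
- p[4] sku=NULL → no match; kept with NULLs on the s side.
- p[5] sku=QE → no match; kept with NULLs on the s side.
- p[6] sku=QE → no match; kept with NULLs on the s side.
- p[7] sku=RF → no match; kept with NULLs on the s side.
- plus 1 unmatched s row(s), each kept with NULL p columns.
Total: 5 matched + 8 padded = 13 rows.

13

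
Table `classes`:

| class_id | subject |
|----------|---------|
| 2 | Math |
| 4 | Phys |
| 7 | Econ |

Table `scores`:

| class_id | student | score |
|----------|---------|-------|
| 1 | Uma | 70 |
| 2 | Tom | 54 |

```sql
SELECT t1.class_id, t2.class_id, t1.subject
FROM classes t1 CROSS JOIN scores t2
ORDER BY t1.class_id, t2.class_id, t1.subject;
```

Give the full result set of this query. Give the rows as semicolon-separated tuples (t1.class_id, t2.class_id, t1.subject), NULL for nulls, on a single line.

(2, 1, Math); (2, 2, Math); (4, 1, Phys); (4, 2, Phys); (7, 1, Econ); (7, 2, Econ)

CROSS JOIN pairs every row of `classes` with every row of `scores`: 3 × 2 = 6 rows.
After projecting and ordering:
t1.class_id | t2.class_id | t1.subject
2 | 1 | Math
2 | 2 | Math
4 | 1 | Phys
4 | 2 | Phys
7 | 1 | Econ
7 | 2 | Econ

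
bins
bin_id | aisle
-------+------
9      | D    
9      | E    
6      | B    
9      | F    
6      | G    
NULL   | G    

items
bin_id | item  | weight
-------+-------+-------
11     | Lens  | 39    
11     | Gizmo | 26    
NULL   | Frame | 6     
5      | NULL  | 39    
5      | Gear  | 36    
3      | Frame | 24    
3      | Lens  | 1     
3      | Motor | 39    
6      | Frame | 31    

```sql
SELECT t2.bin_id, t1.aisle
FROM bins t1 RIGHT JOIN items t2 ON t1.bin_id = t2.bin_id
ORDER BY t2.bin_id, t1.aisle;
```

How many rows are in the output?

10

RIGHT JOIN keeps every row from `items`; unmatched rows get NULL for `bins`'s columns.
Matching on t1.bin_id = t2.bin_id. A NULL in a compared column never satisfies the condition.
- t1 (bin_id=9) has no partner in t2.
- t1 (bin_id=9) has no partner in t2.
- t1 (bin_id=6) pairs with 1 row(s) of t2.
- t1 (bin_id=9) has no partner in t2.
- t1 (bin_id=6) pairs with 1 row(s) of t2.
- t1 (bin_id=NULL) has no partner in t2.
- plus 8 unmatched t2 row(s), each kept with NULL t1 columns.
Total: 2 matched + 8 padded = 10 rows.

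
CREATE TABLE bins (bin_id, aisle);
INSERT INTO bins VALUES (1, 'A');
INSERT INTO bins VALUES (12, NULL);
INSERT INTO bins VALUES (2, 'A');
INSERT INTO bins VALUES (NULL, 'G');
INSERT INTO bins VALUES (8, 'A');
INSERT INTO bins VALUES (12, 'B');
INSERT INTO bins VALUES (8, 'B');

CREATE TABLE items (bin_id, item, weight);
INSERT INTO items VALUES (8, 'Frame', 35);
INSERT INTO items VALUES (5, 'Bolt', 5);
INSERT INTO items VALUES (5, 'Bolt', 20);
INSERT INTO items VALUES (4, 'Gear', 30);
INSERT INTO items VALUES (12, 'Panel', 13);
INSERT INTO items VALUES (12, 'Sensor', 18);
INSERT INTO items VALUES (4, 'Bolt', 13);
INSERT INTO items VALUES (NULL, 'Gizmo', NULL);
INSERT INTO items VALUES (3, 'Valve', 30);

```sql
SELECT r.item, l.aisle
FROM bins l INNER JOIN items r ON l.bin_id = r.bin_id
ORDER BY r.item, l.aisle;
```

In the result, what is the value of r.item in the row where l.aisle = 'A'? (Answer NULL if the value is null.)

INNER JOIN keeps only pairs where the ON condition holds.
Matching on l.bin_id = r.bin_id. A NULL in a compared column never satisfies the condition.
- l row (bin_id=1): no match → dropped.
- l row (bin_id=12): matches 2 r row(s) → 2 output row(s).
- l row (bin_id=2): no match → dropped.
- l row (bin_id=NULL): no match → dropped.
- l row (bin_id=8): matches 1 r row(s) → 1 output row(s).
- l row (bin_id=12): matches 2 r row(s) → 2 output row(s).
- l row (bin_id=8): matches 1 r row(s) → 1 output row(s).

Frame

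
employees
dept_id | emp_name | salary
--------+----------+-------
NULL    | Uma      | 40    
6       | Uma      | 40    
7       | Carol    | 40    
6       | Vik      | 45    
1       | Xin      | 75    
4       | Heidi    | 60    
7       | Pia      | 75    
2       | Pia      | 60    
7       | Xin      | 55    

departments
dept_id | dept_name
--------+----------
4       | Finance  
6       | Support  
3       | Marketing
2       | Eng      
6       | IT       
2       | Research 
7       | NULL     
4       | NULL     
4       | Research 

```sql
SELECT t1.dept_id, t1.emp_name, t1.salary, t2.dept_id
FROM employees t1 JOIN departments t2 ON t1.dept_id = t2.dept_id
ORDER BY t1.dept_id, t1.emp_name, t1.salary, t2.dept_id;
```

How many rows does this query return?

12

INNER JOIN keeps only pairs where the ON condition holds.
Matching on t1.dept_id = t2.dept_id. A NULL in a compared column never satisfies the condition.
- t1[0] dept_id=NULL → no match; dropped.
- t1[1] dept_id=6 → 2 match(es) in t2 → 2 row(s).
- t1[2] dept_id=7 → 1 match(es) in t2 → 1 row(s).
- t1[3] dept_id=6 → 2 match(es) in t2 → 2 row(s).
- t1[4] dept_id=1 → no match; dropped.
- t1[5] dept_id=4 → 3 match(es) in t2 → 3 row(s).
- t1[6] dept_id=7 → 1 match(es) in t2 → 1 row(s).
- t1[7] dept_id=2 → 2 match(es) in t2 → 2 row(s).
- t1[8] dept_id=7 → 1 match(es) in t2 → 1 row(s).
Total: 12 rows.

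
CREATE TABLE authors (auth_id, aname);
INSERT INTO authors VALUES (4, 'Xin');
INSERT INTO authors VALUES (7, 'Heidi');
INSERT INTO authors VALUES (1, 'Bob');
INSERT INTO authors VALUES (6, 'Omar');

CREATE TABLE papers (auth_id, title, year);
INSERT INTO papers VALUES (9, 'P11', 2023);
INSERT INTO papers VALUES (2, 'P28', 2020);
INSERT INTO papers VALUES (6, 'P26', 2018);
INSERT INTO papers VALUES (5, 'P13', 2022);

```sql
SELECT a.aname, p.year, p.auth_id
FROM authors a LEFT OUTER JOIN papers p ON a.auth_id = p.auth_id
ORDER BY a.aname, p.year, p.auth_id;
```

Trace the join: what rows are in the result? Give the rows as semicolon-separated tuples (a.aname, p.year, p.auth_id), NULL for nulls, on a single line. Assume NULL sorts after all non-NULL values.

(Bob, NULL, NULL); (Heidi, NULL, NULL); (Omar, 2018, 6); (Xin, NULL, NULL)

LEFT JOIN keeps every row from `authors`; unmatched rows get NULL for `papers`'s columns.
Matching on a.auth_id = p.auth_id.
Matched pairs: 1; unmatched a rows kept: 3.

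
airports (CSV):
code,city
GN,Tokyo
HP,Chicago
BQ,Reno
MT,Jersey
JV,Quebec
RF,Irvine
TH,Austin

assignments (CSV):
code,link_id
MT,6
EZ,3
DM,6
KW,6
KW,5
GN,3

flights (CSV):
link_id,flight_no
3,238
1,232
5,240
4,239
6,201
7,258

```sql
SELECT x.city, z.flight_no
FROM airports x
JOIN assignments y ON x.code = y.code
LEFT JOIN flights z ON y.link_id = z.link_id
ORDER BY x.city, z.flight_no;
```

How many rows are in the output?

2

Step 1 — x INNER JOIN y on code → 2 row(s).
Then LEFT JOIN `flights z` on link_id: each of those 2 rows is kept; rows whose y.link_id has no match in z get NULL for z's columns.
Result: 2 row(s).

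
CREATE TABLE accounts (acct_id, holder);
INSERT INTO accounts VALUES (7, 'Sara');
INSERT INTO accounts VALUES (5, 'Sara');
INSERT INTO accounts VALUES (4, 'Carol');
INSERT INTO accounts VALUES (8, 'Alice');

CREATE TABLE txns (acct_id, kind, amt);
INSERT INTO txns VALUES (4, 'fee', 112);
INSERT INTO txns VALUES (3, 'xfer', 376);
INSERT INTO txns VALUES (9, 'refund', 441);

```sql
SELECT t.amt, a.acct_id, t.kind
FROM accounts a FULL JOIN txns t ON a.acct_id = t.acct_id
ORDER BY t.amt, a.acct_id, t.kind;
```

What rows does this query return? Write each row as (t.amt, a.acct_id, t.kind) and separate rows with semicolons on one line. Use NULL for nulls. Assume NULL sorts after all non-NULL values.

(112, 4, fee); (376, NULL, xfer); (441, NULL, refund); (NULL, 5, NULL); (NULL, 7, NULL); (NULL, 8, NULL)

FULL OUTER JOIN keeps every row from both sides; unmatched rows get NULL for the other side's columns.
Matching on a.acct_id = t.acct_id.
- a (acct_id=7) has no partner → padded with NULL.
- a (acct_id=5) has no partner → padded with NULL.
- a (acct_id=4) pairs with 1 row(s) of t.
- a (acct_id=8) has no partner → padded with NULL.
- plus 2 unmatched t row(s), each kept with NULL a columns.
After projecting and ordering:
t.amt | a.acct_id | t.kind
112 | 4 | fee
376 | NULL | xfer
441 | NULL | refund
NULL | 5 | NULL
NULL | 7 | NULL
NULL | 8 | NULL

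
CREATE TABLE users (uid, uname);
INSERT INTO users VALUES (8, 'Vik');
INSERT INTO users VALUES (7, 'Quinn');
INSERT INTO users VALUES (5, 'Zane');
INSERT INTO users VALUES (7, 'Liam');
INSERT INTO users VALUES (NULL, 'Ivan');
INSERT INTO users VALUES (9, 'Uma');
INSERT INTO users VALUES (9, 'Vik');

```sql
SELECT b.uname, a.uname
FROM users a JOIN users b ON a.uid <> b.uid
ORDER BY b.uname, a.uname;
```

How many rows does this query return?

26

INNER JOIN keeps only pairs where the ON condition holds.
Matching on a.uid <> b.uid. A NULL in a compared column never satisfies the condition.
Matched pairs: 26.
Total: 26 rows.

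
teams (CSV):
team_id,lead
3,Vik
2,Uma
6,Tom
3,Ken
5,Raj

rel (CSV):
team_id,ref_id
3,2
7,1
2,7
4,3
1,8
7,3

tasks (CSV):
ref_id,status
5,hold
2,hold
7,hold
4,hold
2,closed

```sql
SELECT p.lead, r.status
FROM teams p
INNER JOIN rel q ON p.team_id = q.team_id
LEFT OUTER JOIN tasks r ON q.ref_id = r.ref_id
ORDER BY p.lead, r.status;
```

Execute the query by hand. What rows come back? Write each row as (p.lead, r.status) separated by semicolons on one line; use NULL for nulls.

(Ken, closed); (Ken, hold); (Uma, hold); (Vik, closed); (Vik, hold)

Joins associate left-to-right: teams INNER JOIN rel on team_id gives 3 intermediate row(s).
Then LEFT JOIN `tasks r` on ref_id: each of those 3 rows is kept; rows whose q.ref_id has no match in r get NULL for r's columns.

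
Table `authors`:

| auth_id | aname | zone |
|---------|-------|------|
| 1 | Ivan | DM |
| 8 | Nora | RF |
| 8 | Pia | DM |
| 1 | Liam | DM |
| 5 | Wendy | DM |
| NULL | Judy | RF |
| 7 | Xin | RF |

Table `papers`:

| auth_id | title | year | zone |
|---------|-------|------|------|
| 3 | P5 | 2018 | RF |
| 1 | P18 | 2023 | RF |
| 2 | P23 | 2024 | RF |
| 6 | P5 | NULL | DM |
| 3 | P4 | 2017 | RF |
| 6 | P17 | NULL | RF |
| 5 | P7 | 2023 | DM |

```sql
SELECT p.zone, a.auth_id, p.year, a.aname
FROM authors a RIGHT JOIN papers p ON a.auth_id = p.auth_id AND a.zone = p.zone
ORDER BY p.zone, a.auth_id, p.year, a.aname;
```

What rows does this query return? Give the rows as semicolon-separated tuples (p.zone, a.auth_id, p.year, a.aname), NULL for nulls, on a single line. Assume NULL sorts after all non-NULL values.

(DM, 5, 2023, Wendy); (DM, NULL, NULL, NULL); (RF, NULL, 2017, NULL); (RF, NULL, 2018, NULL); (RF, NULL, 2023, NULL); (RF, NULL, 2024, NULL); (RF, NULL, NULL, NULL)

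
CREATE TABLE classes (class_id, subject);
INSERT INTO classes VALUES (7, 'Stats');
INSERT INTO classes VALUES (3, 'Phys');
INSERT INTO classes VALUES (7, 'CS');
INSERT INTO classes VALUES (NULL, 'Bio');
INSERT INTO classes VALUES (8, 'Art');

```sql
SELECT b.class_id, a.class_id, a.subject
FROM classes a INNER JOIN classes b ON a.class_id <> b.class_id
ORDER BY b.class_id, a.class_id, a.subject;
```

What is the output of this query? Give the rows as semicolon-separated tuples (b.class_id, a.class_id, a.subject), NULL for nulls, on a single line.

INNER JOIN keeps only pairs where the ON condition holds.
Matching on a.class_id <> b.class_id. A NULL in a compared column never satisfies the condition.
Matched pairs: 10.

(3, 7, CS); (3, 7, Stats); (3, 8, Art); (7, 3, Phys); (7, 3, Phys); (7, 8, Art); (7, 8, Art); (8, 3, Phys); (8, 7, CS); (8, 7, Stats)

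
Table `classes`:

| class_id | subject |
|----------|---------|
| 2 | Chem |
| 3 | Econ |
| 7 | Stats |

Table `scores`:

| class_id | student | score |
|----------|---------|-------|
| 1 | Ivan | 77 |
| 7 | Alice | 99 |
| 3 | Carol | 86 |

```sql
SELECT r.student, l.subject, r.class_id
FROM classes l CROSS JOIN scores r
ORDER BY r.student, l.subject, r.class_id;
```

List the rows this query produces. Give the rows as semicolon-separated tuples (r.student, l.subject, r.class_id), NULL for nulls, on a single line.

(Alice, Chem, 7); (Alice, Econ, 7); (Alice, Stats, 7); (Carol, Chem, 3); (Carol, Econ, 3); (Carol, Stats, 3); (Ivan, Chem, 1); (Ivan, Econ, 1); (Ivan, Stats, 1)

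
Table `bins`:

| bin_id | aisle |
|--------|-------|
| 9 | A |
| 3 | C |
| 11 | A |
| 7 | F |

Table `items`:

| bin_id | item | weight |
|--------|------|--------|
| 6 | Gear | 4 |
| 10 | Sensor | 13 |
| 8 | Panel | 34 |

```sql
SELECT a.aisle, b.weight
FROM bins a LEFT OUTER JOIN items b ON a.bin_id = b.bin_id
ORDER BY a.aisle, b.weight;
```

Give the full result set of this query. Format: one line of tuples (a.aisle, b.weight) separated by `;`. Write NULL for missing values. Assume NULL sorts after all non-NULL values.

(A, NULL); (A, NULL); (C, NULL); (F, NULL)

LEFT JOIN keeps every row from `bins`; unmatched rows get NULL for `items`'s columns.
Matching on a.bin_id = b.bin_id.
Matched pairs: 0; unmatched a rows kept: 4.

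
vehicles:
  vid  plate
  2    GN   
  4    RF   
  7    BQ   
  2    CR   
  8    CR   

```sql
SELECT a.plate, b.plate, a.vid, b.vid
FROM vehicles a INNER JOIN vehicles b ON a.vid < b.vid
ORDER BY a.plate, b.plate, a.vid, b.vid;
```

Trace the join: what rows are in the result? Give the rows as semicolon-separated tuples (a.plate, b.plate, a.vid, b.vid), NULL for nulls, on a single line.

(BQ, CR, 7, 8); (CR, BQ, 2, 7); (CR, CR, 2, 8); (CR, RF, 2, 4); (GN, BQ, 2, 7); (GN, CR, 2, 8); (GN, RF, 2, 4); (RF, BQ, 4, 7); (RF, CR, 4, 8)

INNER JOIN keeps only pairs where the ON condition holds.
Matching on a.vid < b.vid.
- a row (vid=2): matches 3 b row(s) → 3 output row(s).
- a row (vid=4): matches 2 b row(s) → 2 output row(s).
- a row (vid=7): matches 1 b row(s) → 1 output row(s).
- a row (vid=2): matches 3 b row(s) → 3 output row(s).
- a row (vid=8): no match → dropped.
After projecting and ordering:
a.plate | b.plate | a.vid | b.vid
BQ | CR | 7 | 8
CR | BQ | 2 | 7
CR | CR | 2 | 8
CR | RF | 2 | 4
GN | BQ | 2 | 7
GN | CR | 2 | 8
GN | RF | 2 | 4
RF | BQ | 4 | 7
RF | CR | 4 | 8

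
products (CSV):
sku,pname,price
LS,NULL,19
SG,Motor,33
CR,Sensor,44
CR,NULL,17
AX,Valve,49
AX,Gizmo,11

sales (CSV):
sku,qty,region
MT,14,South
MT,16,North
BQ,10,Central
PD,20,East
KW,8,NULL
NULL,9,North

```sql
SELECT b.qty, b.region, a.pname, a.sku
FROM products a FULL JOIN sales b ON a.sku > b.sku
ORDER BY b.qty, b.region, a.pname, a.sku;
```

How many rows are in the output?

12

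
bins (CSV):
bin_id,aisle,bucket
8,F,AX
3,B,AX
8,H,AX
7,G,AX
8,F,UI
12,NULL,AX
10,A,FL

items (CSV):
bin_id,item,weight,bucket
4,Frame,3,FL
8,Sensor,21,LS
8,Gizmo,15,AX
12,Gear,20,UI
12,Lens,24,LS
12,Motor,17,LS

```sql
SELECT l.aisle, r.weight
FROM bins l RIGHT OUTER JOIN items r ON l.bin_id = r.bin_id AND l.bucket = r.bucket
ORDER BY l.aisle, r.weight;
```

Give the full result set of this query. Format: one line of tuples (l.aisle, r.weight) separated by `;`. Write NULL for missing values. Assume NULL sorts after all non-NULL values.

(F, 15); (H, 15); (NULL, 3); (NULL, 17); (NULL, 20); (NULL, 21); (NULL, 24)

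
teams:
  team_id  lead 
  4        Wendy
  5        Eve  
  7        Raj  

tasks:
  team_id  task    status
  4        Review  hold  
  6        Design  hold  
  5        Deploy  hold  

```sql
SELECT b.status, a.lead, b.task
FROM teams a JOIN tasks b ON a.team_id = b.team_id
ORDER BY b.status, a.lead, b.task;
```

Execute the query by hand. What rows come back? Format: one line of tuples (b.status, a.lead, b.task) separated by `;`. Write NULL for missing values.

(hold, Eve, Deploy); (hold, Wendy, Review)

INNER JOIN keeps only pairs where the ON condition holds.
Matching on a.team_id = b.team_id.
Matched pairs: 2.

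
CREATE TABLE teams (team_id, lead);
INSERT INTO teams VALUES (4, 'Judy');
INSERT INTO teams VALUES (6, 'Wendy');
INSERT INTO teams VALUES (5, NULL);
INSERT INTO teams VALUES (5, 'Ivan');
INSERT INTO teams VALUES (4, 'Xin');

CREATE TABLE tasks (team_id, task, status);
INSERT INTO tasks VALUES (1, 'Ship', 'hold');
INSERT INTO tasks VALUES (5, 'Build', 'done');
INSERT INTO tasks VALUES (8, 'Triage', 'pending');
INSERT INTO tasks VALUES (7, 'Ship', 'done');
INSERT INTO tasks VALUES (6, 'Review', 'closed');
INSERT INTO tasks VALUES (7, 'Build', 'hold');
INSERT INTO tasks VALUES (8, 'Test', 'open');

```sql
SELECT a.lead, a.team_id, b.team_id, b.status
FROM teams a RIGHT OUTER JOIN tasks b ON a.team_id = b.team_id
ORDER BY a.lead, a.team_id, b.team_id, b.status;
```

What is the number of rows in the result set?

8

RIGHT JOIN keeps every row from `tasks`; unmatched rows get NULL for `teams`'s columns.
Matching on a.team_id = b.team_id.
- a[0] team_id=4 → no match.
- a[1] team_id=6 → 1 match(es) in b → 1 row(s).
- a[2] team_id=5 → 1 match(es) in b → 1 row(s).
- a[3] team_id=5 → 1 match(es) in b → 1 row(s).
- a[4] team_id=4 → no match.
- 5 row(s) from b found no a partner → padded with NULL.
Total: 3 matched + 5 padded = 8 rows.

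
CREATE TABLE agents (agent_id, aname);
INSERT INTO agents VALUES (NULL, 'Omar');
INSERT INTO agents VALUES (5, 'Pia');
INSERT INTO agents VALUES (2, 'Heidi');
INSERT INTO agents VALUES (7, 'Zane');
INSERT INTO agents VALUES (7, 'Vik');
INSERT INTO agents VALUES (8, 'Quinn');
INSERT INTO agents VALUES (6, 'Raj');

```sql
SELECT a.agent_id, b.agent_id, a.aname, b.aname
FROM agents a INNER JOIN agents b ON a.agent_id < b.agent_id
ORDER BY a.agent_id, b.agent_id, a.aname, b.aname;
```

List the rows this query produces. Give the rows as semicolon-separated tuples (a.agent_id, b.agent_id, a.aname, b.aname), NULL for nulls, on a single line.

(2, 5, Heidi, Pia); (2, 6, Heidi, Raj); (2, 7, Heidi, Vik); (2, 7, Heidi, Zane); (2, 8, Heidi, Quinn); (5, 6, Pia, Raj); (5, 7, Pia, Vik); (5, 7, Pia, Zane); (5, 8, Pia, Quinn); (6, 7, Raj, Vik); (6, 7, Raj, Zane); (6, 8, Raj, Quinn); (7, 8, Vik, Quinn); (7, 8, Zane, Quinn)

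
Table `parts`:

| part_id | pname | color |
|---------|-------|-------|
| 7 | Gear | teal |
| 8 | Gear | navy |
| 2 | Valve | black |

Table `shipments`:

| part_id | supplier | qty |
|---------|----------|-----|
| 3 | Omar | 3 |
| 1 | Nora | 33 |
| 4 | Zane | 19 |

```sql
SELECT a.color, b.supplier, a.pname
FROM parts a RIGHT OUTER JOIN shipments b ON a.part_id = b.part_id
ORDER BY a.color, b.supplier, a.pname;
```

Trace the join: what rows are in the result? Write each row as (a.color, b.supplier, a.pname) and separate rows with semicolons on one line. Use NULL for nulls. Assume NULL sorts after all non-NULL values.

(NULL, Nora, NULL); (NULL, Omar, NULL); (NULL, Zane, NULL)

RIGHT JOIN keeps every row from `shipments`; unmatched rows get NULL for `parts`'s columns.
Matching on a.part_id = b.part_id.
- a (part_id=7) has no partner in b.
- a (part_id=8) has no partner in b.
- a (part_id=2) has no partner in b.
- plus 3 unmatched b row(s), each kept with NULL a columns.
After projecting and ordering:
a.color | b.supplier | a.pname
NULL | Nora | NULL
NULL | Omar | NULL
NULL | Zane | NULL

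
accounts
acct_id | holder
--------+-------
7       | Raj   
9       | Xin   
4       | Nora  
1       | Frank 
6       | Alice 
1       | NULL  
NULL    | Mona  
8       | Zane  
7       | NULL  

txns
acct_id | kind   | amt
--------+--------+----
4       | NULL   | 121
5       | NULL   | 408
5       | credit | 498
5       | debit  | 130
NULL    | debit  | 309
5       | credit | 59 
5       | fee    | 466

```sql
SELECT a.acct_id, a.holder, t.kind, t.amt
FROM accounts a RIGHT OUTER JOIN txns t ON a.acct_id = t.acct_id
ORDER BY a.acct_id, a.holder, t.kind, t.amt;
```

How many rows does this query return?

7

RIGHT JOIN keeps every row from `txns`; unmatched rows get NULL for `accounts`'s columns.
Matching on a.acct_id = t.acct_id. A NULL in a compared column never satisfies the condition.
- a (acct_id=7) has no partner in t.
- a (acct_id=9) has no partner in t.
- a (acct_id=4) pairs with 1 row(s) of t.
- a (acct_id=1) has no partner in t.
- a (acct_id=6) has no partner in t.
- a (acct_id=1) has no partner in t.
- a (acct_id=NULL) has no partner in t.
- a (acct_id=8) has no partner in t.
- a (acct_id=7) has no partner in t.
- 6 t row(s) had no a match → kept, a columns NULL.
Total: 1 matched + 6 padded = 7 rows.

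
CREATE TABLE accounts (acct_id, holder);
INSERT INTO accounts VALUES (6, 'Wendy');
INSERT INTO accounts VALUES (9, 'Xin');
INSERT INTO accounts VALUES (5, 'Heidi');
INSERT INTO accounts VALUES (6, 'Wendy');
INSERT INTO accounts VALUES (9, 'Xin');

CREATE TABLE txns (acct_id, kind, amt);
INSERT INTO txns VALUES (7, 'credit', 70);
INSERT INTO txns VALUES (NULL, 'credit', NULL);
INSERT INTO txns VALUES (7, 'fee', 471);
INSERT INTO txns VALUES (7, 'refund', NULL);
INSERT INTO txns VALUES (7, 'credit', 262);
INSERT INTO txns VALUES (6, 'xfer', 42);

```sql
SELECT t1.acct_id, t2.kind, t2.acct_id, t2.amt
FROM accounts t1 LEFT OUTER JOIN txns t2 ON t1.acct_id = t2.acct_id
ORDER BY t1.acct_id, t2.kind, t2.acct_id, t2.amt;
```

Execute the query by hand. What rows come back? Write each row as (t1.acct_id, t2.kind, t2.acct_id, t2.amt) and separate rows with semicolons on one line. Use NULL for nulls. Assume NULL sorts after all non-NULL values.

(5, NULL, NULL, NULL); (6, xfer, 6, 42); (6, xfer, 6, 42); (9, NULL, NULL, NULL); (9, NULL, NULL, NULL)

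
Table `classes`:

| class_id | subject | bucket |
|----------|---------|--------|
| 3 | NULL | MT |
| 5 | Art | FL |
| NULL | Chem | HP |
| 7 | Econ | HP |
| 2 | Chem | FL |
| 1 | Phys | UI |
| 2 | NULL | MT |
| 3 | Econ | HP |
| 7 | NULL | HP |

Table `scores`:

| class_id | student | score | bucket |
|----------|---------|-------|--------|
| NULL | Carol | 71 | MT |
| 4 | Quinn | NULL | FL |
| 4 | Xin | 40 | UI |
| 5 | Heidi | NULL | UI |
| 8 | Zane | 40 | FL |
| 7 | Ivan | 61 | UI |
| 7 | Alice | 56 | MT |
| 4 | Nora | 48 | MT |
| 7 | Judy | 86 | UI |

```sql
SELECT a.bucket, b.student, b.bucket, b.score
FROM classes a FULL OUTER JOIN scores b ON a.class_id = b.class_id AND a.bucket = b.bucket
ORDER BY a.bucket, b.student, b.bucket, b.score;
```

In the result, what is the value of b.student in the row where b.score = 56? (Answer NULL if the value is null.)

FULL OUTER JOIN keeps every row from both sides; unmatched rows get NULL for the other side's columns.
Matching on a.class_id = b.class_id AND a.bucket = b.bucket. A NULL in a compared column never satisfies the condition.
Matched pairs: 0; unmatched a rows kept: 9; unmatched b rows kept: 9.

Alice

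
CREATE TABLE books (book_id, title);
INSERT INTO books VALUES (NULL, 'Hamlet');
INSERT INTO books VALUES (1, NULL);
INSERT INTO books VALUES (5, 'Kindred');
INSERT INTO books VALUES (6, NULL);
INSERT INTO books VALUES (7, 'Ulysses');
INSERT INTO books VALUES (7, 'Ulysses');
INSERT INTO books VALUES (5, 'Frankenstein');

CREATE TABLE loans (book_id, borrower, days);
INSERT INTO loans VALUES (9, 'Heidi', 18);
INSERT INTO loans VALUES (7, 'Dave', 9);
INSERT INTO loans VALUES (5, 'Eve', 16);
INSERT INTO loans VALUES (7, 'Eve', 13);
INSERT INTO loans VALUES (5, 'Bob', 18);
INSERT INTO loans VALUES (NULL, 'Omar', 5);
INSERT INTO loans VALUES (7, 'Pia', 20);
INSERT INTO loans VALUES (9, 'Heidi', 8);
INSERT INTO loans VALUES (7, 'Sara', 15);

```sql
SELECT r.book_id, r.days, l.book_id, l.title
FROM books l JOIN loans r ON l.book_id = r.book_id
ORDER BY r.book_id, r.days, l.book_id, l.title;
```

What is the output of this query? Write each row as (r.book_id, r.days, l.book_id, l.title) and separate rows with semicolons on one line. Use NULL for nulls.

(5, 16, 5, Frankenstein); (5, 16, 5, Kindred); (5, 18, 5, Frankenstein); (5, 18, 5, Kindred); (7, 9, 7, Ulysses); (7, 9, 7, Ulysses); (7, 13, 7, Ulysses); (7, 13, 7, Ulysses); (7, 15, 7, Ulysses); (7, 15, 7, Ulysses); (7, 20, 7, Ulysses); (7, 20, 7, Ulysses)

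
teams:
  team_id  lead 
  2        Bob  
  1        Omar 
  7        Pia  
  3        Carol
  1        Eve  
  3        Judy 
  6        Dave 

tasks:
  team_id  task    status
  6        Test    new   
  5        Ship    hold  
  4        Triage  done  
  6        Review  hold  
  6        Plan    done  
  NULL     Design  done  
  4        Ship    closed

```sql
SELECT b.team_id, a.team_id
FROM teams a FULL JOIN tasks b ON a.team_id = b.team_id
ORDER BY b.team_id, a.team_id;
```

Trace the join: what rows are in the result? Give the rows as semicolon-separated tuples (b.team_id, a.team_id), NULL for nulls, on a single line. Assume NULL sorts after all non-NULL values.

FULL OUTER JOIN keeps every row from both sides; unmatched rows get NULL for the other side's columns.
Matching on a.team_id = b.team_id. A NULL in a compared column never satisfies the condition.
- a row (team_id=2): no match → kept, b columns NULL.
- a row (team_id=1): no match → kept, b columns NULL.
- a row (team_id=7): no match → kept, b columns NULL.
- a row (team_id=3): no match → kept, b columns NULL.
- a row (team_id=1): no match → kept, b columns NULL.
- a row (team_id=3): no match → kept, b columns NULL.
- a row (team_id=6): matches 3 b row(s) → 3 output row(s).
- 4 row(s) from b found no a partner → padded with NULL.

(4, NULL); (4, NULL); (5, NULL); (6, 6); (6, 6); (6, 6); (NULL, 1); (NULL, 1); (NULL, 2); (NULL, 3); (NULL, 3); (NULL, 7); (NULL, NULL)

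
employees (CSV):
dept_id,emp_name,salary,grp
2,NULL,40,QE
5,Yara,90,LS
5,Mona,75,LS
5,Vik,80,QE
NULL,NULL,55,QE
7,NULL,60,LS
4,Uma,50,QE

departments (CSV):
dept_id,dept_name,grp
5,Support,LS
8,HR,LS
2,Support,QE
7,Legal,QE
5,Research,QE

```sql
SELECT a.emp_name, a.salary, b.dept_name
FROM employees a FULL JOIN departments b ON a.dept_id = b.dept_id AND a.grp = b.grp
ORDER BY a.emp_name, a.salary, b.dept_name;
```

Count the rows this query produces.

9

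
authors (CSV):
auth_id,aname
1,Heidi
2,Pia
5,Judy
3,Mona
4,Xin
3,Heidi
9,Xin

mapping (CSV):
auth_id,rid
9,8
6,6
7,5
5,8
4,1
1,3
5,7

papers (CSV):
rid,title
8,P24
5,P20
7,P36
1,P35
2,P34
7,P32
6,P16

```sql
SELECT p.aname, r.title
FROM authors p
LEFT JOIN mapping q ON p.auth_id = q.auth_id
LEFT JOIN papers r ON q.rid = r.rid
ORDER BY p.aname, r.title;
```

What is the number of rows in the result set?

9

Step 1 — p LEFT JOIN q on auth_id → 8 row(s).
Then LEFT JOIN `papers r` on rid: each of those 8 rows is kept; rows whose q.rid has no match in r get NULL for r's columns.
Result: 9 row(s).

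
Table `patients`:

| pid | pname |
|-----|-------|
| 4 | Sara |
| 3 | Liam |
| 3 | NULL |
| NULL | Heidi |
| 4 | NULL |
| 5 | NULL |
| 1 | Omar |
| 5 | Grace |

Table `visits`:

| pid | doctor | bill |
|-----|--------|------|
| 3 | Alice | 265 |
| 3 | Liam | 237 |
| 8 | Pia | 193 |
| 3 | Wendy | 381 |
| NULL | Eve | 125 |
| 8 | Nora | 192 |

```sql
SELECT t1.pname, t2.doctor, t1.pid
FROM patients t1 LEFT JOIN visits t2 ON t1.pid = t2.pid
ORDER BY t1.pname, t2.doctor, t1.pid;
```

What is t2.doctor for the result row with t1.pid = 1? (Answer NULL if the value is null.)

LEFT JOIN keeps every row from `patients`; unmatched rows get NULL for `visits`'s columns.
Matching on t1.pid = t2.pid. A NULL in a compared column never satisfies the condition.
- t1 (pid=4) has no partner → padded with NULL.
- t1 (pid=3) pairs with 3 row(s) of t2.
- t1 (pid=3) pairs with 3 row(s) of t2.
- t1 (pid=NULL) has no partner → padded with NULL.
- t1 (pid=4) has no partner → padded with NULL.
- t1 (pid=5) has no partner → padded with NULL.
- t1 (pid=1) has no partner → padded with NULL.
- t1 (pid=5) has no partner → padded with NULL.

NULL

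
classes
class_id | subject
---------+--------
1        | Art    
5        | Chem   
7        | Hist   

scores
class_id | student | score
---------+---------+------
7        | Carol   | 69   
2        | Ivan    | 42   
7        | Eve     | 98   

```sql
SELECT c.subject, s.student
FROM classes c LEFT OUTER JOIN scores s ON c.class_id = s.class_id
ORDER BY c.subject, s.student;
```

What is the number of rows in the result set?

4

LEFT JOIN keeps every row from `classes`; unmatched rows get NULL for `scores`'s columns.
Matching on c.class_id = s.class_id.
- c row (class_id=1): no match → kept, s columns NULL.
- c row (class_id=5): no match → kept, s columns NULL.
- c row (class_id=7): matches 2 s row(s) → 2 output row(s).
Total: 2 matched + 2 padded = 4 rows.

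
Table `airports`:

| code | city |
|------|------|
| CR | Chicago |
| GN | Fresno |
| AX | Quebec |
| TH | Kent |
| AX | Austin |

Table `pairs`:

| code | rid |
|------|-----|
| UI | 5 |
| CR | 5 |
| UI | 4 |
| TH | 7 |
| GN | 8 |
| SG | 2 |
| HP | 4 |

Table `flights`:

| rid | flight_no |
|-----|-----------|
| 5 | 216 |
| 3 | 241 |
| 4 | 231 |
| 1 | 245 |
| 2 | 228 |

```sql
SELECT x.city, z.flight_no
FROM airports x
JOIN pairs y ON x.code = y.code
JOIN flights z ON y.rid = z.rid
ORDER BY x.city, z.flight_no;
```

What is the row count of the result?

Evaluate left to right. First `airports x INNER JOIN pairs y` on code: 3 row(s).
Then INNER JOIN `flights z` on rid: keep only rows whose y.rid appears in z.
Result: 1 row(s).

1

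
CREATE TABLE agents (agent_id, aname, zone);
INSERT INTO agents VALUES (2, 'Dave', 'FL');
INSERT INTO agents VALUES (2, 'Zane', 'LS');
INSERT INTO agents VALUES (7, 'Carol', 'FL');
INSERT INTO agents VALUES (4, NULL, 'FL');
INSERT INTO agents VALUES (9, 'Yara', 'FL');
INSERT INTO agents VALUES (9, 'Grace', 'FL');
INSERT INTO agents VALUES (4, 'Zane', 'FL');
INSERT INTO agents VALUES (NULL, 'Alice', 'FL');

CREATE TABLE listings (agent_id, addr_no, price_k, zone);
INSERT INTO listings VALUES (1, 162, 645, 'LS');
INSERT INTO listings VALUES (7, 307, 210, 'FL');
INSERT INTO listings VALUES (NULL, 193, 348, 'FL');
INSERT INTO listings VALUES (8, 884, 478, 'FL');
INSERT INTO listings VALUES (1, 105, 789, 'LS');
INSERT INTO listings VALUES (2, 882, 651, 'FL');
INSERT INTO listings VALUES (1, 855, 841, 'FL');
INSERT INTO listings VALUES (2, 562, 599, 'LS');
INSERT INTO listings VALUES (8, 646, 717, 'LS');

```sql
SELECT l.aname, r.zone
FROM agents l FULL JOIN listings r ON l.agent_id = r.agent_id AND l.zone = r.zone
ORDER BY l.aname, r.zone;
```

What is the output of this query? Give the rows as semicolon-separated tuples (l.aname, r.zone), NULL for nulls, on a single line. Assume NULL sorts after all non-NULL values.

(Alice, NULL); (Carol, FL); (Dave, FL); (Grace, NULL); (Yara, NULL); (Zane, LS); (Zane, NULL); (NULL, FL); (NULL, FL); (NULL, FL); (NULL, LS); (NULL, LS); (NULL, LS); (NULL, NULL)

FULL OUTER JOIN keeps every row from both sides; unmatched rows get NULL for the other side's columns.
Matching on l.agent_id = r.agent_id AND l.zone = r.zone. A NULL in a compared column never satisfies the condition.
- l (agent_id=2, zone=FL) pairs with 1 row(s) of r.
- l (agent_id=2, zone=LS) pairs with 1 row(s) of r.
- l (agent_id=7, zone=FL) pairs with 1 row(s) of r.
- l (agent_id=4, zone=FL) has no partner → padded with NULL.
- l (agent_id=9, zone=FL) has no partner → padded with NULL.
- l (agent_id=9, zone=FL) has no partner → padded with NULL.
- l (agent_id=4, zone=FL) has no partner → padded with NULL.
- l (agent_id=NULL, zone=FL) has no partner → padded with NULL.
- 6 r row(s) had no l match → kept, l columns NULL.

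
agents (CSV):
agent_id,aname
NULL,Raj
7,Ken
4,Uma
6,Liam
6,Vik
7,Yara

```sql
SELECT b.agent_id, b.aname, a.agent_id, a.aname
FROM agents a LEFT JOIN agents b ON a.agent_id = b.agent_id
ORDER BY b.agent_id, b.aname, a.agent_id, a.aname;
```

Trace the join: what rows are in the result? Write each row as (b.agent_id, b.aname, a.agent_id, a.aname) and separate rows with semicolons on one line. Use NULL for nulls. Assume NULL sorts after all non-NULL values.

LEFT JOIN keeps every row from `agents a`; unmatched rows get NULL for `agents b`'s columns.
Matching on a.agent_id = b.agent_id. A NULL in a compared column never satisfies the condition.
Matched pairs: 9; unmatched a rows kept: 1.

(4, Uma, 4, Uma); (6, Liam, 6, Liam); (6, Liam, 6, Vik); (6, Vik, 6, Liam); (6, Vik, 6, Vik); (7, Ken, 7, Ken); (7, Ken, 7, Yara); (7, Yara, 7, Ken); (7, Yara, 7, Yara); (NULL, NULL, NULL, Raj)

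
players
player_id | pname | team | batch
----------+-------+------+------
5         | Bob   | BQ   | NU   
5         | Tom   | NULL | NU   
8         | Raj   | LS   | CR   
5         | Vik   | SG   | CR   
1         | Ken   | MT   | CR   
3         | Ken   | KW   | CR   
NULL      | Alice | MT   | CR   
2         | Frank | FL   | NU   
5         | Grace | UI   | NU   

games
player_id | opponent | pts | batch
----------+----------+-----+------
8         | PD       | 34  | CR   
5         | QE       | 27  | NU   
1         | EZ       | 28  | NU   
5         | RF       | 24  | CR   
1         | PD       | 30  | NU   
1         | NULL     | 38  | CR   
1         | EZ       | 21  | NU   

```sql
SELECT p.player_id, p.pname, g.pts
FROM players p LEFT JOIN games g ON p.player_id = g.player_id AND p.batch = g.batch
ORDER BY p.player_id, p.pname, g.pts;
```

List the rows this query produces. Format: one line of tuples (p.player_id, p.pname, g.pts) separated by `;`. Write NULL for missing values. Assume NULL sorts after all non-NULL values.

(1, Ken, 38); (2, Frank, NULL); (3, Ken, NULL); (5, Bob, 27); (5, Grace, 27); (5, Tom, 27); (5, Vik, 24); (8, Raj, 34); (NULL, Alice, NULL)

LEFT JOIN keeps every row from `players`; unmatched rows get NULL for `games`'s columns.
Matching on p.player_id = g.player_id AND p.batch = g.batch. A NULL in a compared column never satisfies the condition.
- p row (player_id=5, batch=NU): matches 1 g row(s) → 1 output row(s).
- p row (player_id=5, batch=NU): matches 1 g row(s) → 1 output row(s).
- p row (player_id=8, batch=CR): matches 1 g row(s) → 1 output row(s).
- p row (player_id=5, batch=CR): matches 1 g row(s) → 1 output row(s).
- p row (player_id=1, batch=CR): matches 1 g row(s) → 1 output row(s).
- p row (player_id=3, batch=CR): no match → kept, g columns NULL.
- p row (player_id=NULL, batch=CR): no match → kept, g columns NULL.
- p row (player_id=2, batch=NU): no match → kept, g columns NULL.
- p row (player_id=5, batch=NU): matches 1 g row(s) → 1 output row(s).
After projecting and ordering:
p.player_id | p.pname | g.pts
1 | Ken | 38
2 | Frank | NULL
3 | Ken | NULL
5 | Bob | 27
5 | Grace | 27
5 | Tom | 27
5 | Vik | 24
8 | Raj | 34
NULL | Alice | NULL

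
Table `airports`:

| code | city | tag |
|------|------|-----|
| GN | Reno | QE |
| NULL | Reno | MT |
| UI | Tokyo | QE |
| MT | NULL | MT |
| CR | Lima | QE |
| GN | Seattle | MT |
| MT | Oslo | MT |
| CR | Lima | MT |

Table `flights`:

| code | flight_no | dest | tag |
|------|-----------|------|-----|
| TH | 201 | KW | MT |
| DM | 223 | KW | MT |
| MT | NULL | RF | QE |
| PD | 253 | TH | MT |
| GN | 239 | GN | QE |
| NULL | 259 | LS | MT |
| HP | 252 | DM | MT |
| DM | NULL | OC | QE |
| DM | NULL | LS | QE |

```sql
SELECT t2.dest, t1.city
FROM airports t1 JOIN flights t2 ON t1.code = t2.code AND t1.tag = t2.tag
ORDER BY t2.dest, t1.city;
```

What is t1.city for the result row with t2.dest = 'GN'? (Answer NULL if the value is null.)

INNER JOIN keeps only pairs where the ON condition holds.
Matching on t1.code = t2.code AND t1.tag = t2.tag. A NULL in a compared column never satisfies the condition.
- t1 (code=GN, tag=QE) pairs with 1 row(s) of t2.
- t1 (code=NULL, tag=MT) has no partner → excluded.
- t1 (code=UI, tag=QE) has no partner → excluded.
- t1 (code=MT, tag=MT) has no partner → excluded.
- t1 (code=CR, tag=QE) has no partner → excluded.
- t1 (code=GN, tag=MT) has no partner → excluded.
- t1 (code=MT, tag=MT) has no partner → excluded.
- t1 (code=CR, tag=MT) has no partner → excluded.

Reno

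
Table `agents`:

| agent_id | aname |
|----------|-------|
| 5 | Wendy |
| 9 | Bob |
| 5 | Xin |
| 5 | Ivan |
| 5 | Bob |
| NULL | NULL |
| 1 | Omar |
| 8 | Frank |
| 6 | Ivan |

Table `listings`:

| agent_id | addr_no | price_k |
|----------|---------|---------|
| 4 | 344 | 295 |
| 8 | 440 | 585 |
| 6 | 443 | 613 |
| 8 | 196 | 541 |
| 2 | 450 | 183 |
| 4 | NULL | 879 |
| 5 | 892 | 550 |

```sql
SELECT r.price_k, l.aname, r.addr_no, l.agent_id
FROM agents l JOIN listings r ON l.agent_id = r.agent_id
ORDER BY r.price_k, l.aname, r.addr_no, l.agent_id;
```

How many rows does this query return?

7

INNER JOIN keeps only pairs where the ON condition holds.
Matching on l.agent_id = r.agent_id. A NULL in a compared column never satisfies the condition.
Matched pairs: 7.
Total: 7 rows.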